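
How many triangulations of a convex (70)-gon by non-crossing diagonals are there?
C_68 = 86218923998960285726185640663701108500

These polygon triangulations are counted by the Catalan number C_n = (1/(n + 1)) · C(2n, n). For n = 68: C_68 = (1/69) · C(136, 68) = 5949105755928259715106809205795376486500/69 = 86218923998960285726185640663701108500.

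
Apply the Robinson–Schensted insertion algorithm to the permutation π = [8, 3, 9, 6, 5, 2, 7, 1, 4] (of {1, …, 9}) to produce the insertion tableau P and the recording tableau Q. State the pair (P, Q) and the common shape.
P = [1, 4, 7] / [2, 5] / [3, 9] / [6] / [8];  Q = [1, 3, 7] / [2, 4] / [5, 9] / [6] / [8];  common shape = (3, 2, 2, 1, 1)

Row-insert the values π_1, π_2, … into P one at a time, bumping the leftmost entry strictly greater than the inserted value down to the next row. The recording tableau Q records, in position (i, j), the step at which that cell was added to P.
  Insert 8 (step 1): P = [8];  Q = [1]
  Insert 3 (step 2): P = [3] / [8];  Q = [1] / [2]
  Insert 9 (step 3): P = [3, 9] / [8];  Q = [1, 3] / [2]
  Insert 6 (step 4): P = [3, 6] / [8, 9];  Q = [1, 3] / [2, 4]
  Insert 5 (step 5): P = [3, 5] / [6, 9] / [8];  Q = [1, 3] / [2, 4] / [5]
  Insert 2 (step 6): P = [2, 5] / [3, 9] / [6] / [8];  Q = [1, 3] / [2, 4] / [5] / [6]
  Insert 7 (step 7): P = [2, 5, 7] / [3, 9] / [6] / [8];  Q = [1, 3, 7] / [2, 4] / [5] / [6]
  Insert 1 (step 8): P = [1, 5, 7] / [2, 9] / [3] / [6] / [8];  Q = [1, 3, 7] / [2, 4] / [5] / [6] / [8]
  Insert 4 (step 9): P = [1, 4, 7] / [2, 5] / [3, 9] / [6] / [8];  Q = [1, 3, 7] / [2, 4] / [5, 9] / [6] / [8]
Final shape: (3, 2, 2, 1, 1).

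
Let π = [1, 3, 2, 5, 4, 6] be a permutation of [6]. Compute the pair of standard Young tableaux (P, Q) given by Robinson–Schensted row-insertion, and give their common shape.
P = [1, 2, 4, 6] / [3, 5];  Q = [1, 2, 4, 6] / [3, 5];  common shape = (4, 2)

Row-insert the values π_1, π_2, … into P one at a time, bumping the leftmost entry strictly greater than the inserted value down to the next row. The recording tableau Q records, in position (i, j), the step at which that cell was added to P.
  Insert 1 (step 1): P = [1];  Q = [1]
  Insert 3 (step 2): P = [1, 3];  Q = [1, 2]
  Insert 2 (step 3): P = [1, 2] / [3];  Q = [1, 2] / [3]
  Insert 5 (step 4): P = [1, 2, 5] / [3];  Q = [1, 2, 4] / [3]
  Insert 4 (step 5): P = [1, 2, 4] / [3, 5];  Q = [1, 2, 4] / [3, 5]
  Insert 6 (step 6): P = [1, 2, 4, 6] / [3, 5];  Q = [1, 2, 4, 6] / [3, 5]
Final shape: (4, 2).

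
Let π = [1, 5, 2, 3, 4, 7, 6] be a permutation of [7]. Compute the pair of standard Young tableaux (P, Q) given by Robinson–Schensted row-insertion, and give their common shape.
P = [1, 2, 3, 4, 6] / [5, 7];  Q = [1, 2, 4, 5, 6] / [3, 7];  common shape = (5, 2)

Row-insert the values π_1, π_2, … into P one at a time, bumping the leftmost entry strictly greater than the inserted value down to the next row. The recording tableau Q records, in position (i, j), the step at which that cell was added to P.
  Insert 1 (step 1): P = [1];  Q = [1]
  Insert 5 (step 2): P = [1, 5];  Q = [1, 2]
  Insert 2 (step 3): P = [1, 2] / [5];  Q = [1, 2] / [3]
  Insert 3 (step 4): P = [1, 2, 3] / [5];  Q = [1, 2, 4] / [3]
  Insert 4 (step 5): P = [1, 2, 3, 4] / [5];  Q = [1, 2, 4, 5] / [3]
  Insert 7 (step 6): P = [1, 2, 3, 4, 7] / [5];  Q = [1, 2, 4, 5, 6] / [3]
  Insert 6 (step 7): P = [1, 2, 3, 4, 6] / [5, 7];  Q = [1, 2, 4, 5, 6] / [3, 7]
Final shape: (5, 2).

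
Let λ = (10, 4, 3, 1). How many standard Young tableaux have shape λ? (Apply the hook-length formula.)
# SYT of shape (10, 4, 3, 1) = 1349460

Hook-length formula: f^λ = n! / Π hook(c), product over all cells c of the Young diagram. For λ = (10, 4, 3, 1), n = 18 boxes. Hook lengths by row (left-to-right, top-to-bottom): [13, 11, 10, 8, 6, 5, 4, 3, 2, 1]; [6, 4, 3, 1]; [4, 2, 1]; [1]. Product of hooks = 4744396800. So f^λ = 18! / 4744396800 = 6402373705728000 / 4744396800 = 1349460.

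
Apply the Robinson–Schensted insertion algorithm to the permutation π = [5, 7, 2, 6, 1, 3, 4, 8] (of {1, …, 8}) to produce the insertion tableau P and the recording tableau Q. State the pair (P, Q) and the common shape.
P = [1, 3, 4, 8] / [2, 6] / [5, 7];  Q = [1, 2, 7, 8] / [3, 4] / [5, 6];  common shape = (4, 2, 2)

Row-insert the values π_1, π_2, … into P one at a time, bumping the leftmost entry strictly greater than the inserted value down to the next row. The recording tableau Q records, in position (i, j), the step at which that cell was added to P.
  Insert 5 (step 1): P = [5];  Q = [1]
  Insert 7 (step 2): P = [5, 7];  Q = [1, 2]
  Insert 2 (step 3): P = [2, 7] / [5];  Q = [1, 2] / [3]
  Insert 6 (step 4): P = [2, 6] / [5, 7];  Q = [1, 2] / [3, 4]
  Insert 1 (step 5): P = [1, 6] / [2, 7] / [5];  Q = [1, 2] / [3, 4] / [5]
  Insert 3 (step 6): P = [1, 3] / [2, 6] / [5, 7];  Q = [1, 2] / [3, 4] / [5, 6]
  Insert 4 (step 7): P = [1, 3, 4] / [2, 6] / [5, 7];  Q = [1, 2, 7] / [3, 4] / [5, 6]
  Insert 8 (step 8): P = [1, 3, 4, 8] / [2, 6] / [5, 7];  Q = [1, 2, 7, 8] / [3, 4] / [5, 6]
Final shape: (4, 2, 2).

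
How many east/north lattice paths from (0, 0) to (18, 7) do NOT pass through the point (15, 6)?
Number of paths = 263644

Total paths from (0, 0) to (18, 7): C(25, 18) = 480700. Paths through (15, 6): (paths (0, 0) → (15, 6)) × (paths (15, 6) → (18, 7)) = C(21, 15) · C(4, 3) = 54264 · 4 = 217056. Avoidance count = 480700 − 217056 = 263644.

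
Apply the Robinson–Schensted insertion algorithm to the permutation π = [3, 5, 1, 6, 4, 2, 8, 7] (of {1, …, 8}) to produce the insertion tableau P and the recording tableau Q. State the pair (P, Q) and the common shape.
P = [1, 2, 6, 7] / [3, 4, 8] / [5];  Q = [1, 2, 4, 7] / [3, 5, 8] / [6];  common shape = (4, 3, 1)

Row-insert the values π_1, π_2, … into P one at a time, bumping the leftmost entry strictly greater than the inserted value down to the next row. The recording tableau Q records, in position (i, j), the step at which that cell was added to P.
  Insert 3 (step 1): P = [3];  Q = [1]
  Insert 5 (step 2): P = [3, 5];  Q = [1, 2]
  Insert 1 (step 3): P = [1, 5] / [3];  Q = [1, 2] / [3]
  Insert 6 (step 4): P = [1, 5, 6] / [3];  Q = [1, 2, 4] / [3]
  Insert 4 (step 5): P = [1, 4, 6] / [3, 5];  Q = [1, 2, 4] / [3, 5]
  Insert 2 (step 6): P = [1, 2, 6] / [3, 4] / [5];  Q = [1, 2, 4] / [3, 5] / [6]
  Insert 8 (step 7): P = [1, 2, 6, 8] / [3, 4] / [5];  Q = [1, 2, 4, 7] / [3, 5] / [6]
  Insert 7 (step 8): P = [1, 2, 6, 7] / [3, 4, 8] / [5];  Q = [1, 2, 4, 7] / [3, 5, 8] / [6]
Final shape: (4, 3, 1).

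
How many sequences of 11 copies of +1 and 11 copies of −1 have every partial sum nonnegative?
C_11 = 58786

These ballot sequences are counted by the Catalan number C_n = (1/(n + 1)) · C(2n, n). For n = 11: C_11 = (1/12) · C(22, 11) = 705432/12 = 58786.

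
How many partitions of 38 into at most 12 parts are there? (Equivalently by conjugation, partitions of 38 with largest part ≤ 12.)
p(38, parts ≤ 12) = 17084

Use the recurrence p(n, m) = p(n, m−1) + p(n−m, m): either the largest part is < m (count p(n, m−1)) or the largest part is exactly m (remove one copy of m, count p(n−m, m)). With p(0, ·) = 1 this gives p(38, parts ≤ 12) = 17084. (By conjugating Young diagrams, this also counts partitions of 38 into at most 12 parts.)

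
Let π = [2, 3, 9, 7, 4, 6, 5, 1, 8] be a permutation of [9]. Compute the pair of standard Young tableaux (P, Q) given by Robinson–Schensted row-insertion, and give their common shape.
P = [1, 3, 4, 5, 8] / [2] / [6] / [7] / [9];  Q = [1, 2, 3, 6, 9] / [4] / [5] / [7] / [8];  common shape = (5, 1, 1, 1, 1)

Row-insert the values π_1, π_2, … into P one at a time, bumping the leftmost entry strictly greater than the inserted value down to the next row. The recording tableau Q records, in position (i, j), the step at which that cell was added to P.
  Insert 2 (step 1): P = [2];  Q = [1]
  Insert 3 (step 2): P = [2, 3];  Q = [1, 2]
  Insert 9 (step 3): P = [2, 3, 9];  Q = [1, 2, 3]
  Insert 7 (step 4): P = [2, 3, 7] / [9];  Q = [1, 2, 3] / [4]
  Insert 4 (step 5): P = [2, 3, 4] / [7] / [9];  Q = [1, 2, 3] / [4] / [5]
  Insert 6 (step 6): P = [2, 3, 4, 6] / [7] / [9];  Q = [1, 2, 3, 6] / [4] / [5]
  Insert 5 (step 7): P = [2, 3, 4, 5] / [6] / [7] / [9];  Q = [1, 2, 3, 6] / [4] / [5] / [7]
  Insert 1 (step 8): P = [1, 3, 4, 5] / [2] / [6] / [7] / [9];  Q = [1, 2, 3, 6] / [4] / [5] / [7] / [8]
  Insert 8 (step 9): P = [1, 3, 4, 5, 8] / [2] / [6] / [7] / [9];  Q = [1, 2, 3, 6, 9] / [4] / [5] / [7] / [8]
Final shape: (5, 1, 1, 1, 1).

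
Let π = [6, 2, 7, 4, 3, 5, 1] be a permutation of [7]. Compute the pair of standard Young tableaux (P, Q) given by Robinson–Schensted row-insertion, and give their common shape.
P = [1, 3, 5] / [2, 7] / [4] / [6];  Q = [1, 3, 6] / [2, 4] / [5] / [7];  common shape = (3, 2, 1, 1)

Row-insert the values π_1, π_2, … into P one at a time, bumping the leftmost entry strictly greater than the inserted value down to the next row. The recording tableau Q records, in position (i, j), the step at which that cell was added to P.
  Insert 6 (step 1): P = [6];  Q = [1]
  Insert 2 (step 2): P = [2] / [6];  Q = [1] / [2]
  Insert 7 (step 3): P = [2, 7] / [6];  Q = [1, 3] / [2]
  Insert 4 (step 4): P = [2, 4] / [6, 7];  Q = [1, 3] / [2, 4]
  Insert 3 (step 5): P = [2, 3] / [4, 7] / [6];  Q = [1, 3] / [2, 4] / [5]
  Insert 5 (step 6): P = [2, 3, 5] / [4, 7] / [6];  Q = [1, 3, 6] / [2, 4] / [5]
  Insert 1 (step 7): P = [1, 3, 5] / [2, 7] / [4] / [6];  Q = [1, 3, 6] / [2, 4] / [5] / [7]
Final shape: (3, 2, 1, 1).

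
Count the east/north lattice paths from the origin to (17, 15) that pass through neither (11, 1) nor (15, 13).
Number of paths = 340735680

Inclusion–exclusion. Total paths: C(32, 17) = 565722720. Through P₁: C(12, 11)·C(20, 6) = 465120. Through P₂: C(28, 15)·C(4, 2) = 224652960. Since P₁ is strictly southwest of P₂, a monotone path through both must visit P₁ then P₂; paths through both = C(12, 11)·C(16, 4)·C(4, 2) = 131040. Avoid both = 565722720 − 465120 − 224652960 + 131040 = 340735680.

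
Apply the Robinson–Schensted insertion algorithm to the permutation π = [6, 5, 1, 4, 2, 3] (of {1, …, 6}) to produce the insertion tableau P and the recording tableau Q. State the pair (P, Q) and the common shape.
P = [1, 2, 3] / [4] / [5] / [6];  Q = [1, 4, 6] / [2] / [3] / [5];  common shape = (3, 1, 1, 1)

Row-insert the values π_1, π_2, … into P one at a time, bumping the leftmost entry strictly greater than the inserted value down to the next row. The recording tableau Q records, in position (i, j), the step at which that cell was added to P.
  Insert 6 (step 1): P = [6];  Q = [1]
  Insert 5 (step 2): P = [5] / [6];  Q = [1] / [2]
  Insert 1 (step 3): P = [1] / [5] / [6];  Q = [1] / [2] / [3]
  Insert 4 (step 4): P = [1, 4] / [5] / [6];  Q = [1, 4] / [2] / [3]
  Insert 2 (step 5): P = [1, 2] / [4] / [5] / [6];  Q = [1, 4] / [2] / [3] / [5]
  Insert 3 (step 6): P = [1, 2, 3] / [4] / [5] / [6];  Q = [1, 4, 6] / [2] / [3] / [5]
Final shape: (3, 1, 1, 1).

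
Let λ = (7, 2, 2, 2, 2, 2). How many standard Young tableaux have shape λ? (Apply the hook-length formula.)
# SYT of shape (7, 2, 2, 2, 2, 2) = 259896

Hook-length formula: f^λ = n! / Π hook(c), product over all cells c of the Young diagram. For λ = (7, 2, 2, 2, 2, 2), n = 17 boxes. Hook lengths by row (left-to-right, top-to-bottom): [12, 11, 5, 4, 3, 2, 1]; [6, 5]; [5, 4]; [4, 3]; [3, 2]; [2, 1]. Product of hooks = 1368576000. So f^λ = 17! / 1368576000 = 355687428096000 / 1368576000 = 259896.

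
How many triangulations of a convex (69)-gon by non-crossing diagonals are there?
C_67 = 22033725021956517463358552614056949950

These polygon triangulations are counted by the Catalan number C_n = (1/(n + 1)) · C(2n, n). For n = 67: C_67 = (1/68) · C(134, 67) = 1498293301493043187508381577755872596600/68 = 22033725021956517463358552614056949950.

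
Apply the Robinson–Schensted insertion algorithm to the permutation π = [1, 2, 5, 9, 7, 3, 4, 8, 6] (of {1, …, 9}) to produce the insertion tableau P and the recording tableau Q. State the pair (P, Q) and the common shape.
P = [1, 2, 3, 4, 6] / [5, 7, 8] / [9];  Q = [1, 2, 3, 4, 8] / [5, 7, 9] / [6];  common shape = (5, 3, 1)

Row-insert the values π_1, π_2, … into P one at a time, bumping the leftmost entry strictly greater than the inserted value down to the next row. The recording tableau Q records, in position (i, j), the step at which that cell was added to P.
  Insert 1 (step 1): P = [1];  Q = [1]
  Insert 2 (step 2): P = [1, 2];  Q = [1, 2]
  Insert 5 (step 3): P = [1, 2, 5];  Q = [1, 2, 3]
  Insert 9 (step 4): P = [1, 2, 5, 9];  Q = [1, 2, 3, 4]
  Insert 7 (step 5): P = [1, 2, 5, 7] / [9];  Q = [1, 2, 3, 4] / [5]
  Insert 3 (step 6): P = [1, 2, 3, 7] / [5] / [9];  Q = [1, 2, 3, 4] / [5] / [6]
  Insert 4 (step 7): P = [1, 2, 3, 4] / [5, 7] / [9];  Q = [1, 2, 3, 4] / [5, 7] / [6]
  Insert 8 (step 8): P = [1, 2, 3, 4, 8] / [5, 7] / [9];  Q = [1, 2, 3, 4, 8] / [5, 7] / [6]
  Insert 6 (step 9): P = [1, 2, 3, 4, 6] / [5, 7, 8] / [9];  Q = [1, 2, 3, 4, 8] / [5, 7, 9] / [6]
Final shape: (5, 3, 1).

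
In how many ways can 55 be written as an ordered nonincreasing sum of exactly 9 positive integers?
p(55, 9 parts) = 28629

Partitions of n into exactly k parts are in bijection with partitions of n − k into at most k parts (subtract 1 from each part). So p(55, exactly 9) = p(46, parts ≤ 9). Computing via the recurrence p(m, j) = p(m, j−1) + p(m−j, j) gives 28629.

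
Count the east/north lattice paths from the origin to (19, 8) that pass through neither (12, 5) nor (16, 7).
Number of paths = 868167

Inclusion–exclusion. Total paths: C(27, 19) = 2220075. Through P₁: C(17, 12)·C(10, 7) = 742560. Through P₂: C(23, 16)·C(4, 3) = 980628. Since P₁ is strictly southwest of P₂, a monotone path through both must visit P₁ then P₂; paths through both = C(17, 12)·C(6, 4)·C(4, 3) = 371280. Avoid both = 2220075 − 742560 − 980628 + 371280 = 868167.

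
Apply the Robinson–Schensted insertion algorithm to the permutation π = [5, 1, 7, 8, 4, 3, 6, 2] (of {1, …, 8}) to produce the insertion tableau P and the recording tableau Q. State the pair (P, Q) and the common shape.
P = [1, 2, 6] / [3, 7, 8] / [4] / [5];  Q = [1, 3, 4] / [2, 5, 7] / [6] / [8];  common shape = (3, 3, 1, 1)

Row-insert the values π_1, π_2, … into P one at a time, bumping the leftmost entry strictly greater than the inserted value down to the next row. The recording tableau Q records, in position (i, j), the step at which that cell was added to P.
  Insert 5 (step 1): P = [5];  Q = [1]
  Insert 1 (step 2): P = [1] / [5];  Q = [1] / [2]
  Insert 7 (step 3): P = [1, 7] / [5];  Q = [1, 3] / [2]
  Insert 8 (step 4): P = [1, 7, 8] / [5];  Q = [1, 3, 4] / [2]
  Insert 4 (step 5): P = [1, 4, 8] / [5, 7];  Q = [1, 3, 4] / [2, 5]
  Insert 3 (step 6): P = [1, 3, 8] / [4, 7] / [5];  Q = [1, 3, 4] / [2, 5] / [6]
  Insert 6 (step 7): P = [1, 3, 6] / [4, 7, 8] / [5];  Q = [1, 3, 4] / [2, 5, 7] / [6]
  Insert 2 (step 8): P = [1, 2, 6] / [3, 7, 8] / [4] / [5];  Q = [1, 3, 4] / [2, 5, 7] / [6] / [8]
Final shape: (3, 3, 1, 1).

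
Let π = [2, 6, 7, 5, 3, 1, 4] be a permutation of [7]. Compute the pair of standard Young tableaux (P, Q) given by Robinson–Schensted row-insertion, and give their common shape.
P = [1, 3, 4] / [2, 7] / [5] / [6];  Q = [1, 2, 3] / [4, 7] / [5] / [6];  common shape = (3, 2, 1, 1)

Row-insert the values π_1, π_2, … into P one at a time, bumping the leftmost entry strictly greater than the inserted value down to the next row. The recording tableau Q records, in position (i, j), the step at which that cell was added to P.
  Insert 2 (step 1): P = [2];  Q = [1]
  Insert 6 (step 2): P = [2, 6];  Q = [1, 2]
  Insert 7 (step 3): P = [2, 6, 7];  Q = [1, 2, 3]
  Insert 5 (step 4): P = [2, 5, 7] / [6];  Q = [1, 2, 3] / [4]
  Insert 3 (step 5): P = [2, 3, 7] / [5] / [6];  Q = [1, 2, 3] / [4] / [5]
  Insert 1 (step 6): P = [1, 3, 7] / [2] / [5] / [6];  Q = [1, 2, 3] / [4] / [5] / [6]
  Insert 4 (step 7): P = [1, 3, 4] / [2, 7] / [5] / [6];  Q = [1, 2, 3] / [4, 7] / [5] / [6]
Final shape: (3, 2, 1, 1).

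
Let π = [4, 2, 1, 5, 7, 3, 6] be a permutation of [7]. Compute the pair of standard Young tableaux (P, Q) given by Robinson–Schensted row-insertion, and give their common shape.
P = [1, 3, 6] / [2, 5, 7] / [4];  Q = [1, 4, 5] / [2, 6, 7] / [3];  common shape = (3, 3, 1)

Row-insert the values π_1, π_2, … into P one at a time, bumping the leftmost entry strictly greater than the inserted value down to the next row. The recording tableau Q records, in position (i, j), the step at which that cell was added to P.
  Insert 4 (step 1): P = [4];  Q = [1]
  Insert 2 (step 2): P = [2] / [4];  Q = [1] / [2]
  Insert 1 (step 3): P = [1] / [2] / [4];  Q = [1] / [2] / [3]
  Insert 5 (step 4): P = [1, 5] / [2] / [4];  Q = [1, 4] / [2] / [3]
  Insert 7 (step 5): P = [1, 5, 7] / [2] / [4];  Q = [1, 4, 5] / [2] / [3]
  Insert 3 (step 6): P = [1, 3, 7] / [2, 5] / [4];  Q = [1, 4, 5] / [2, 6] / [3]
  Insert 6 (step 7): P = [1, 3, 6] / [2, 5, 7] / [4];  Q = [1, 4, 5] / [2, 6, 7] / [3]
Final shape: (3, 3, 1).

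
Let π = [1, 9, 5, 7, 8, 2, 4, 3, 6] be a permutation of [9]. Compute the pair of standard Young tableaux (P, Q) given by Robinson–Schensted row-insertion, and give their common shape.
P = [1, 2, 3, 6] / [4, 7, 8] / [5] / [9];  Q = [1, 2, 4, 5] / [3, 7, 9] / [6] / [8];  common shape = (4, 3, 1, 1)

Row-insert the values π_1, π_2, … into P one at a time, bumping the leftmost entry strictly greater than the inserted value down to the next row. The recording tableau Q records, in position (i, j), the step at which that cell was added to P.
  Insert 1 (step 1): P = [1];  Q = [1]
  Insert 9 (step 2): P = [1, 9];  Q = [1, 2]
  Insert 5 (step 3): P = [1, 5] / [9];  Q = [1, 2] / [3]
  Insert 7 (step 4): P = [1, 5, 7] / [9];  Q = [1, 2, 4] / [3]
  Insert 8 (step 5): P = [1, 5, 7, 8] / [9];  Q = [1, 2, 4, 5] / [3]
  Insert 2 (step 6): P = [1, 2, 7, 8] / [5] / [9];  Q = [1, 2, 4, 5] / [3] / [6]
  Insert 4 (step 7): P = [1, 2, 4, 8] / [5, 7] / [9];  Q = [1, 2, 4, 5] / [3, 7] / [6]
  Insert 3 (step 8): P = [1, 2, 3, 8] / [4, 7] / [5] / [9];  Q = [1, 2, 4, 5] / [3, 7] / [6] / [8]
  Insert 6 (step 9): P = [1, 2, 3, 6] / [4, 7, 8] / [5] / [9];  Q = [1, 2, 4, 5] / [3, 7, 9] / [6] / [8]
Final shape: (4, 3, 1, 1).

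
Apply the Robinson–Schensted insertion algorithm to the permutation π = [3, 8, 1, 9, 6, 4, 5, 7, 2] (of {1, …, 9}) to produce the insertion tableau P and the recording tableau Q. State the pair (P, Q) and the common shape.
P = [1, 2, 5, 7] / [3, 4, 9] / [6] / [8];  Q = [1, 2, 4, 8] / [3, 5, 7] / [6] / [9];  common shape = (4, 3, 1, 1)

Row-insert the values π_1, π_2, … into P one at a time, bumping the leftmost entry strictly greater than the inserted value down to the next row. The recording tableau Q records, in position (i, j), the step at which that cell was added to P.
  Insert 3 (step 1): P = [3];  Q = [1]
  Insert 8 (step 2): P = [3, 8];  Q = [1, 2]
  Insert 1 (step 3): P = [1, 8] / [3];  Q = [1, 2] / [3]
  Insert 9 (step 4): P = [1, 8, 9] / [3];  Q = [1, 2, 4] / [3]
  Insert 6 (step 5): P = [1, 6, 9] / [3, 8];  Q = [1, 2, 4] / [3, 5]
  Insert 4 (step 6): P = [1, 4, 9] / [3, 6] / [8];  Q = [1, 2, 4] / [3, 5] / [6]
  Insert 5 (step 7): P = [1, 4, 5] / [3, 6, 9] / [8];  Q = [1, 2, 4] / [3, 5, 7] / [6]
  Insert 7 (step 8): P = [1, 4, 5, 7] / [3, 6, 9] / [8];  Q = [1, 2, 4, 8] / [3, 5, 7] / [6]
  Insert 2 (step 9): P = [1, 2, 5, 7] / [3, 4, 9] / [6] / [8];  Q = [1, 2, 4, 8] / [3, 5, 7] / [6] / [9]
Final shape: (4, 3, 1, 1).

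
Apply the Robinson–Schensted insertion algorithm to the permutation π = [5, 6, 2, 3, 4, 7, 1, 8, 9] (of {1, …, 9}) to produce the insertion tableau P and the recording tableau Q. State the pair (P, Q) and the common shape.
P = [1, 3, 4, 7, 8, 9] / [2, 6] / [5];  Q = [1, 2, 5, 6, 8, 9] / [3, 4] / [7];  common shape = (6, 2, 1)

Row-insert the values π_1, π_2, … into P one at a time, bumping the leftmost entry strictly greater than the inserted value down to the next row. The recording tableau Q records, in position (i, j), the step at which that cell was added to P.
  Insert 5 (step 1): P = [5];  Q = [1]
  Insert 6 (step 2): P = [5, 6];  Q = [1, 2]
  Insert 2 (step 3): P = [2, 6] / [5];  Q = [1, 2] / [3]
  Insert 3 (step 4): P = [2, 3] / [5, 6];  Q = [1, 2] / [3, 4]
  Insert 4 (step 5): P = [2, 3, 4] / [5, 6];  Q = [1, 2, 5] / [3, 4]
  Insert 7 (step 6): P = [2, 3, 4, 7] / [5, 6];  Q = [1, 2, 5, 6] / [3, 4]
  Insert 1 (step 7): P = [1, 3, 4, 7] / [2, 6] / [5];  Q = [1, 2, 5, 6] / [3, 4] / [7]
  Insert 8 (step 8): P = [1, 3, 4, 7, 8] / [2, 6] / [5];  Q = [1, 2, 5, 6, 8] / [3, 4] / [7]
  Insert 9 (step 9): P = [1, 3, 4, 7, 8, 9] / [2, 6] / [5];  Q = [1, 2, 5, 6, 8, 9] / [3, 4] / [7]
Final shape: (6, 2, 1).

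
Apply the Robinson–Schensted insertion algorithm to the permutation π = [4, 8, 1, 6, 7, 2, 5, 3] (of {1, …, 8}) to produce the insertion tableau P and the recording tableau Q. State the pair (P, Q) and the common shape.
P = [1, 2, 3] / [4, 5, 7] / [6] / [8];  Q = [1, 2, 5] / [3, 4, 7] / [6] / [8];  common shape = (3, 3, 1, 1)

Row-insert the values π_1, π_2, … into P one at a time, bumping the leftmost entry strictly greater than the inserted value down to the next row. The recording tableau Q records, in position (i, j), the step at which that cell was added to P.
  Insert 4 (step 1): P = [4];  Q = [1]
  Insert 8 (step 2): P = [4, 8];  Q = [1, 2]
  Insert 1 (step 3): P = [1, 8] / [4];  Q = [1, 2] / [3]
  Insert 6 (step 4): P = [1, 6] / [4, 8];  Q = [1, 2] / [3, 4]
  Insert 7 (step 5): P = [1, 6, 7] / [4, 8];  Q = [1, 2, 5] / [3, 4]
  Insert 2 (step 6): P = [1, 2, 7] / [4, 6] / [8];  Q = [1, 2, 5] / [3, 4] / [6]
  Insert 5 (step 7): P = [1, 2, 5] / [4, 6, 7] / [8];  Q = [1, 2, 5] / [3, 4, 7] / [6]
  Insert 3 (step 8): P = [1, 2, 3] / [4, 5, 7] / [6] / [8];  Q = [1, 2, 5] / [3, 4, 7] / [6] / [8]
Final shape: (3, 3, 1, 1).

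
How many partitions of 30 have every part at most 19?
p(30, parts ≤ 19) = 5465

Use the recurrence p(n, m) = p(n, m−1) + p(n−m, m): either the largest part is < m (count p(n, m−1)) or the largest part is exactly m (remove one copy of m, count p(n−m, m)). With p(0, ·) = 1 this gives p(30, parts ≤ 19) = 5465. (By conjugating Young diagrams, this also counts partitions of 30 into at most 19 parts.)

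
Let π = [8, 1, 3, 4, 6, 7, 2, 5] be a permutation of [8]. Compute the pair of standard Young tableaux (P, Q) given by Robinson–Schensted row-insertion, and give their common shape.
P = [1, 2, 4, 5, 7] / [3, 6] / [8];  Q = [1, 3, 4, 5, 6] / [2, 8] / [7];  common shape = (5, 2, 1)

Row-insert the values π_1, π_2, … into P one at a time, bumping the leftmost entry strictly greater than the inserted value down to the next row. The recording tableau Q records, in position (i, j), the step at which that cell was added to P.
  Insert 8 (step 1): P = [8];  Q = [1]
  Insert 1 (step 2): P = [1] / [8];  Q = [1] / [2]
  Insert 3 (step 3): P = [1, 3] / [8];  Q = [1, 3] / [2]
  Insert 4 (step 4): P = [1, 3, 4] / [8];  Q = [1, 3, 4] / [2]
  Insert 6 (step 5): P = [1, 3, 4, 6] / [8];  Q = [1, 3, 4, 5] / [2]
  Insert 7 (step 6): P = [1, 3, 4, 6, 7] / [8];  Q = [1, 3, 4, 5, 6] / [2]
  Insert 2 (step 7): P = [1, 2, 4, 6, 7] / [3] / [8];  Q = [1, 3, 4, 5, 6] / [2] / [7]
  Insert 5 (step 8): P = [1, 2, 4, 5, 7] / [3, 6] / [8];  Q = [1, 3, 4, 5, 6] / [2, 8] / [7]
Final shape: (5, 2, 1).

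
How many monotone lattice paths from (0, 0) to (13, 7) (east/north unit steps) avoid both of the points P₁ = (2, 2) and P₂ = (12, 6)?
Number of paths = 26196

Inclusion–exclusion. Total paths: C(20, 13) = 77520. Through P₁: C(4, 2)·C(16, 11) = 26208. Through P₂: C(18, 12)·C(2, 1) = 37128. Since P₁ is strictly southwest of P₂, a monotone path through both must visit P₁ then P₂; paths through both = C(4, 2)·C(14, 10)·C(2, 1) = 12012. Avoid both = 77520 − 26208 − 37128 + 12012 = 26196.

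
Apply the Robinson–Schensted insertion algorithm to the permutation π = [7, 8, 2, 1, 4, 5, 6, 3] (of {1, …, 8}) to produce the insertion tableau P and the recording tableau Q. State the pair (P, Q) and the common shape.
P = [1, 3, 5, 6] / [2, 4] / [7, 8];  Q = [1, 2, 6, 7] / [3, 5] / [4, 8];  common shape = (4, 2, 2)

Row-insert the values π_1, π_2, … into P one at a time, bumping the leftmost entry strictly greater than the inserted value down to the next row. The recording tableau Q records, in position (i, j), the step at which that cell was added to P.
  Insert 7 (step 1): P = [7];  Q = [1]
  Insert 8 (step 2): P = [7, 8];  Q = [1, 2]
  Insert 2 (step 3): P = [2, 8] / [7];  Q = [1, 2] / [3]
  Insert 1 (step 4): P = [1, 8] / [2] / [7];  Q = [1, 2] / [3] / [4]
  Insert 4 (step 5): P = [1, 4] / [2, 8] / [7];  Q = [1, 2] / [3, 5] / [4]
  Insert 5 (step 6): P = [1, 4, 5] / [2, 8] / [7];  Q = [1, 2, 6] / [3, 5] / [4]
  Insert 6 (step 7): P = [1, 4, 5, 6] / [2, 8] / [7];  Q = [1, 2, 6, 7] / [3, 5] / [4]
  Insert 3 (step 8): P = [1, 3, 5, 6] / [2, 4] / [7, 8];  Q = [1, 2, 6, 7] / [3, 5] / [4, 8]
Final shape: (4, 2, 2).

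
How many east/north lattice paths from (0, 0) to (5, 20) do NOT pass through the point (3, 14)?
Number of paths = 34090

Total paths from (0, 0) to (5, 20): C(25, 5) = 53130. Paths through (3, 14): (paths (0, 0) → (3, 14)) × (paths (3, 14) → (5, 20)) = C(17, 3) · C(8, 2) = 680 · 28 = 19040. Avoidance count = 53130 − 19040 = 34090.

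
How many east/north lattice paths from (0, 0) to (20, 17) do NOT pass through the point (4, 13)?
Number of paths = 15893837610

Total paths from (0, 0) to (20, 17): C(37, 20) = 15905368710. Paths through (4, 13): (paths (0, 0) → (4, 13)) × (paths (4, 13) → (20, 17)) = C(17, 4) · C(20, 16) = 2380 · 4845 = 11531100. Avoidance count = 15905368710 − 11531100 = 15893837610.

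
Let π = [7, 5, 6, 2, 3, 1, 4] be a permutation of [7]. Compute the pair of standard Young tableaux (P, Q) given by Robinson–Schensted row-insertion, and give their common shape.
P = [1, 3, 4] / [2, 6] / [5] / [7];  Q = [1, 3, 7] / [2, 5] / [4] / [6];  common shape = (3, 2, 1, 1)

Row-insert the values π_1, π_2, … into P one at a time, bumping the leftmost entry strictly greater than the inserted value down to the next row. The recording tableau Q records, in position (i, j), the step at which that cell was added to P.
  Insert 7 (step 1): P = [7];  Q = [1]
  Insert 5 (step 2): P = [5] / [7];  Q = [1] / [2]
  Insert 6 (step 3): P = [5, 6] / [7];  Q = [1, 3] / [2]
  Insert 2 (step 4): P = [2, 6] / [5] / [7];  Q = [1, 3] / [2] / [4]
  Insert 3 (step 5): P = [2, 3] / [5, 6] / [7];  Q = [1, 3] / [2, 5] / [4]
  Insert 1 (step 6): P = [1, 3] / [2, 6] / [5] / [7];  Q = [1, 3] / [2, 5] / [4] / [6]
  Insert 4 (step 7): P = [1, 3, 4] / [2, 6] / [5] / [7];  Q = [1, 3, 7] / [2, 5] / [4] / [6]
Final shape: (3, 2, 1, 1).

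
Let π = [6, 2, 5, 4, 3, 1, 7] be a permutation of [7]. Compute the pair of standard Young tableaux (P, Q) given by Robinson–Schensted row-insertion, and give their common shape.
P = [1, 3, 7] / [2] / [4] / [5] / [6];  Q = [1, 3, 7] / [2] / [4] / [5] / [6];  common shape = (3, 1, 1, 1, 1)

Row-insert the values π_1, π_2, … into P one at a time, bumping the leftmost entry strictly greater than the inserted value down to the next row. The recording tableau Q records, in position (i, j), the step at which that cell was added to P.
  Insert 6 (step 1): P = [6];  Q = [1]
  Insert 2 (step 2): P = [2] / [6];  Q = [1] / [2]
  Insert 5 (step 3): P = [2, 5] / [6];  Q = [1, 3] / [2]
  Insert 4 (step 4): P = [2, 4] / [5] / [6];  Q = [1, 3] / [2] / [4]
  Insert 3 (step 5): P = [2, 3] / [4] / [5] / [6];  Q = [1, 3] / [2] / [4] / [5]
  Insert 1 (step 6): P = [1, 3] / [2] / [4] / [5] / [6];  Q = [1, 3] / [2] / [4] / [5] / [6]
  Insert 7 (step 7): P = [1, 3, 7] / [2] / [4] / [5] / [6];  Q = [1, 3, 7] / [2] / [4] / [5] / [6]
Final shape: (3, 1, 1, 1, 1).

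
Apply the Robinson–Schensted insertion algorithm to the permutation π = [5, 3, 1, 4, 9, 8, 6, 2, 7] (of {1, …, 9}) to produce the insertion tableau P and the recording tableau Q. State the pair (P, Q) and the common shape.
P = [1, 2, 6, 7] / [3, 4] / [5, 8] / [9];  Q = [1, 4, 5, 9] / [2, 6] / [3, 7] / [8];  common shape = (4, 2, 2, 1)

Row-insert the values π_1, π_2, … into P one at a time, bumping the leftmost entry strictly greater than the inserted value down to the next row. The recording tableau Q records, in position (i, j), the step at which that cell was added to P.
  Insert 5 (step 1): P = [5];  Q = [1]
  Insert 3 (step 2): P = [3] / [5];  Q = [1] / [2]
  Insert 1 (step 3): P = [1] / [3] / [5];  Q = [1] / [2] / [3]
  Insert 4 (step 4): P = [1, 4] / [3] / [5];  Q = [1, 4] / [2] / [3]
  Insert 9 (step 5): P = [1, 4, 9] / [3] / [5];  Q = [1, 4, 5] / [2] / [3]
  Insert 8 (step 6): P = [1, 4, 8] / [3, 9] / [5];  Q = [1, 4, 5] / [2, 6] / [3]
  Insert 6 (step 7): P = [1, 4, 6] / [3, 8] / [5, 9];  Q = [1, 4, 5] / [2, 6] / [3, 7]
  Insert 2 (step 8): P = [1, 2, 6] / [3, 4] / [5, 8] / [9];  Q = [1, 4, 5] / [2, 6] / [3, 7] / [8]
  Insert 7 (step 9): P = [1, 2, 6, 7] / [3, 4] / [5, 8] / [9];  Q = [1, 4, 5, 9] / [2, 6] / [3, 7] / [8]
Final shape: (4, 2, 2, 1).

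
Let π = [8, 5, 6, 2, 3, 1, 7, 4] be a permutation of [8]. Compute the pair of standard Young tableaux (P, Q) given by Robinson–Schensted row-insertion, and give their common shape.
P = [1, 3, 4] / [2, 6, 7] / [5] / [8];  Q = [1, 3, 7] / [2, 5, 8] / [4] / [6];  common shape = (3, 3, 1, 1)

Row-insert the values π_1, π_2, … into P one at a time, bumping the leftmost entry strictly greater than the inserted value down to the next row. The recording tableau Q records, in position (i, j), the step at which that cell was added to P.
  Insert 8 (step 1): P = [8];  Q = [1]
  Insert 5 (step 2): P = [5] / [8];  Q = [1] / [2]
  Insert 6 (step 3): P = [5, 6] / [8];  Q = [1, 3] / [2]
  Insert 2 (step 4): P = [2, 6] / [5] / [8];  Q = [1, 3] / [2] / [4]
  Insert 3 (step 5): P = [2, 3] / [5, 6] / [8];  Q = [1, 3] / [2, 5] / [4]
  Insert 1 (step 6): P = [1, 3] / [2, 6] / [5] / [8];  Q = [1, 3] / [2, 5] / [4] / [6]
  Insert 7 (step 7): P = [1, 3, 7] / [2, 6] / [5] / [8];  Q = [1, 3, 7] / [2, 5] / [4] / [6]
  Insert 4 (step 8): P = [1, 3, 4] / [2, 6, 7] / [5] / [8];  Q = [1, 3, 7] / [2, 5, 8] / [4] / [6]
Final shape: (3, 3, 1, 1).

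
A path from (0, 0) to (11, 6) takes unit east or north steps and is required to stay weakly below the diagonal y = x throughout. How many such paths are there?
Number of paths = 6188

By the reflection principle (André's argument), the number of monotone paths to (11, 6) with n ≤ m that never go above y = x is C(17, 11) − C(17, 12) = 12376 − 6188 = 6188.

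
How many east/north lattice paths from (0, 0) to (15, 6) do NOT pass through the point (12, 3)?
Number of paths = 45164

Total paths from (0, 0) to (15, 6): C(21, 15) = 54264. Paths through (12, 3): (paths (0, 0) → (12, 3)) × (paths (12, 3) → (15, 6)) = C(15, 12) · C(6, 3) = 455 · 20 = 9100. Avoidance count = 54264 − 9100 = 45164.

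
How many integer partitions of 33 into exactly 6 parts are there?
p(33, 6 parts) = 811

Partitions of n into exactly k parts are in bijection with partitions of n − k into at most k parts (subtract 1 from each part). So p(33, exactly 6) = p(27, parts ≤ 6). Computing via the recurrence p(m, j) = p(m, j−1) + p(m−j, j) gives 811.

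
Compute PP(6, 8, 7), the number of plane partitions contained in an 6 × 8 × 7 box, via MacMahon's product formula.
PP(6, 8, 7) = 19702998159210080

Evaluate the triple product over i = 1..6, j = 1..8, k = 1..7. The factors are (2/1) · (3/2) · (4/3) · (5/4) · (6/5) · (7/6) · (8/7) · (3/2) · … (336 factors total). The numerators and denominators telescope so the product is an integer; carrying out the multiplication exactly gives PP(6, 8, 7) = 19702998159210080.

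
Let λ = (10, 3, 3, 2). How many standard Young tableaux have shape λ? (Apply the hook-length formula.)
# SYT of shape (10, 3, 3, 2) = 848232

Hook-length formula: f^λ = n! / Π hook(c), product over all cells c of the Young diagram. For λ = (10, 3, 3, 2), n = 18 boxes. Hook lengths by row (left-to-right, top-to-bottom): [13, 12, 10, 7, 6, 5, 4, 3, 2, 1]; [5, 4, 2]; [4, 3, 1]; [2, 1]. Product of hooks = 7547904000. So f^λ = 18! / 7547904000 = 6402373705728000 / 7547904000 = 848232.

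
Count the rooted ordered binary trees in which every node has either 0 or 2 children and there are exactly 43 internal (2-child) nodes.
C_43 = 150853479205085351660700

These full binary trees are counted by the Catalan number C_n = (1/(n + 1)) · C(2n, n). For n = 43: C_43 = (1/44) · C(86, 43) = 6637553085023755473070800/44 = 150853479205085351660700.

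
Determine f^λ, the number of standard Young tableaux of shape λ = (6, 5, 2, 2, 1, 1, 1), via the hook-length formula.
# SYT of shape (6, 5, 2, 2, 1, 1, 1) = 8576568

Hook-length formula: f^λ = n! / Π hook(c), product over all cells c of the Young diagram. For λ = (6, 5, 2, 2, 1, 1, 1), n = 18 boxes. Hook lengths by row (left-to-right, top-to-bottom): [12, 8, 5, 4, 3, 1]; [10, 6, 3, 2, 1]; [6, 2]; [5, 1]; [3]; [2]; [1]. Product of hooks = 746496000. So f^λ = 18! / 746496000 = 6402373705728000 / 746496000 = 8576568.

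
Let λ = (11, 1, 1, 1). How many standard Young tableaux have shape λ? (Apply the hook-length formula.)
# SYT of shape (11, 1, 1, 1) = 286

Hook-length formula: f^λ = n! / Π hook(c), product over all cells c of the Young diagram. For λ = (11, 1, 1, 1), n = 14 boxes. Hook lengths by row (left-to-right, top-to-bottom): [14, 10, 9, 8, 7, 6, 5, 4, 3, 2, 1]; [3]; [2]; [1]. Product of hooks = 304819200. So f^λ = 14! / 304819200 = 87178291200 / 304819200 = 286.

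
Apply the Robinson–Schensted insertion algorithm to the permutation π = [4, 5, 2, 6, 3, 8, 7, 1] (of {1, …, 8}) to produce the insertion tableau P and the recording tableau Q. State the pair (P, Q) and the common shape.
P = [1, 3, 6, 7] / [2, 5, 8] / [4];  Q = [1, 2, 4, 6] / [3, 5, 7] / [8];  common shape = (4, 3, 1)

Row-insert the values π_1, π_2, … into P one at a time, bumping the leftmost entry strictly greater than the inserted value down to the next row. The recording tableau Q records, in position (i, j), the step at which that cell was added to P.
  Insert 4 (step 1): P = [4];  Q = [1]
  Insert 5 (step 2): P = [4, 5];  Q = [1, 2]
  Insert 2 (step 3): P = [2, 5] / [4];  Q = [1, 2] / [3]
  Insert 6 (step 4): P = [2, 5, 6] / [4];  Q = [1, 2, 4] / [3]
  Insert 3 (step 5): P = [2, 3, 6] / [4, 5];  Q = [1, 2, 4] / [3, 5]
  Insert 8 (step 6): P = [2, 3, 6, 8] / [4, 5];  Q = [1, 2, 4, 6] / [3, 5]
  Insert 7 (step 7): P = [2, 3, 6, 7] / [4, 5, 8];  Q = [1, 2, 4, 6] / [3, 5, 7]
  Insert 1 (step 8): P = [1, 3, 6, 7] / [2, 5, 8] / [4];  Q = [1, 2, 4, 6] / [3, 5, 7] / [8]
Final shape: (4, 3, 1).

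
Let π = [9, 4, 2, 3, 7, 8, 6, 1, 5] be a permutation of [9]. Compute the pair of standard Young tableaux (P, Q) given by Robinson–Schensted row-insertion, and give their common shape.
P = [1, 3, 5, 8] / [2, 6] / [4, 7] / [9];  Q = [1, 4, 5, 6] / [2, 7] / [3, 9] / [8];  common shape = (4, 2, 2, 1)

Row-insert the values π_1, π_2, … into P one at a time, bumping the leftmost entry strictly greater than the inserted value down to the next row. The recording tableau Q records, in position (i, j), the step at which that cell was added to P.
  Insert 9 (step 1): P = [9];  Q = [1]
  Insert 4 (step 2): P = [4] / [9];  Q = [1] / [2]
  Insert 2 (step 3): P = [2] / [4] / [9];  Q = [1] / [2] / [3]
  Insert 3 (step 4): P = [2, 3] / [4] / [9];  Q = [1, 4] / [2] / [3]
  Insert 7 (step 5): P = [2, 3, 7] / [4] / [9];  Q = [1, 4, 5] / [2] / [3]
  Insert 8 (step 6): P = [2, 3, 7, 8] / [4] / [9];  Q = [1, 4, 5, 6] / [2] / [3]
  Insert 6 (step 7): P = [2, 3, 6, 8] / [4, 7] / [9];  Q = [1, 4, 5, 6] / [2, 7] / [3]
  Insert 1 (step 8): P = [1, 3, 6, 8] / [2, 7] / [4] / [9];  Q = [1, 4, 5, 6] / [2, 7] / [3] / [8]
  Insert 5 (step 9): P = [1, 3, 5, 8] / [2, 6] / [4, 7] / [9];  Q = [1, 4, 5, 6] / [2, 7] / [3, 9] / [8]
Final shape: (4, 2, 2, 1).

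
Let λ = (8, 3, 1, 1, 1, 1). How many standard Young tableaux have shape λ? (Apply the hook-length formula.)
# SYT of shape (8, 3, 1, 1, 1, 1) = 44550

Hook-length formula: f^λ = n! / Π hook(c), product over all cells c of the Young diagram. For λ = (8, 3, 1, 1, 1, 1), n = 15 boxes. Hook lengths by row (left-to-right, top-to-bottom): [13, 8, 7, 5, 4, 3, 2, 1]; [7, 2, 1]; [4]; [3]; [2]; [1]. Product of hooks = 29352960. So f^λ = 15! / 29352960 = 1307674368000 / 29352960 = 44550.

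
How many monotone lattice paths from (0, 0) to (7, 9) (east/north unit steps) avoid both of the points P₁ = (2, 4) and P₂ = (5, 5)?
Number of paths = 4780

Inclusion–exclusion. Total paths: C(16, 7) = 11440. Through P₁: C(6, 2)·C(10, 5) = 3780. Through P₂: C(10, 5)·C(6, 2) = 3780. Since P₁ is strictly southwest of P₂, a monotone path through both must visit P₁ then P₂; paths through both = C(6, 2)·C(4, 3)·C(6, 2) = 900. Avoid both = 11440 − 3780 − 3780 + 900 = 4780.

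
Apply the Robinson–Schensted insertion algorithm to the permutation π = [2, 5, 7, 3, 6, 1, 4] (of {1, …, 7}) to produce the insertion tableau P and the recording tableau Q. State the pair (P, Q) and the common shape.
P = [1, 3, 4] / [2, 6] / [5, 7];  Q = [1, 2, 3] / [4, 5] / [6, 7];  common shape = (3, 2, 2)

Row-insert the values π_1, π_2, … into P one at a time, bumping the leftmost entry strictly greater than the inserted value down to the next row. The recording tableau Q records, in position (i, j), the step at which that cell was added to P.
  Insert 2 (step 1): P = [2];  Q = [1]
  Insert 5 (step 2): P = [2, 5];  Q = [1, 2]
  Insert 7 (step 3): P = [2, 5, 7];  Q = [1, 2, 3]
  Insert 3 (step 4): P = [2, 3, 7] / [5];  Q = [1, 2, 3] / [4]
  Insert 6 (step 5): P = [2, 3, 6] / [5, 7];  Q = [1, 2, 3] / [4, 5]
  Insert 1 (step 6): P = [1, 3, 6] / [2, 7] / [5];  Q = [1, 2, 3] / [4, 5] / [6]
  Insert 4 (step 7): P = [1, 3, 4] / [2, 6] / [5, 7];  Q = [1, 2, 3] / [4, 5] / [6, 7]
Final shape: (3, 2, 2).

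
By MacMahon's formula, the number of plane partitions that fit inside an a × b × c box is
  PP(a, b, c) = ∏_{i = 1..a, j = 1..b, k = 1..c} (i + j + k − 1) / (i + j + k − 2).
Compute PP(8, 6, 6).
PP(8, 6, 6) = 469699956117392

Evaluate the triple product over i = 1..8, j = 1..6, k = 1..6. The factors are (2/1) · (3/2) · (4/3) · (5/4) · (6/5) · (7/6) · (3/2) · (4/3) · … (288 factors total). The numerators and denominators telescope so the product is an integer; carrying out the multiplication exactly gives PP(8, 6, 6) = 469699956117392.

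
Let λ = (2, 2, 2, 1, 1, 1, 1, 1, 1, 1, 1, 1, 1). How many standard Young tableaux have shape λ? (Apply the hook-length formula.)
# SYT of shape (2, 2, 2, 1, 1, 1, 1, 1, 1, 1, 1, 1, 1) = 440

Hook-length formula: f^λ = n! / Π hook(c), product over all cells c of the Young diagram. For λ = (2, 2, 2, 1, 1, 1, 1, 1, 1, 1, 1, 1, 1), n = 16 boxes. Hook lengths by row (left-to-right, top-to-bottom): [14, 3]; [13, 2]; [12, 1]; [10]; [9]; [8]; [7]; [6]; [5]; [4]; [3]; [2]; [1]. Product of hooks = 47551795200. So f^λ = 16! / 47551795200 = 20922789888000 / 47551795200 = 440.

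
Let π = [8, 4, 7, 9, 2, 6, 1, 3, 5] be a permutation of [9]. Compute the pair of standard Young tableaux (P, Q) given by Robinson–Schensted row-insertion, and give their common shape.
P = [1, 3, 5] / [2, 6, 9] / [4, 7] / [8];  Q = [1, 3, 4] / [2, 6, 9] / [5, 8] / [7];  common shape = (3, 3, 2, 1)

Row-insert the values π_1, π_2, … into P one at a time, bumping the leftmost entry strictly greater than the inserted value down to the next row. The recording tableau Q records, in position (i, j), the step at which that cell was added to P.
  Insert 8 (step 1): P = [8];  Q = [1]
  Insert 4 (step 2): P = [4] / [8];  Q = [1] / [2]
  Insert 7 (step 3): P = [4, 7] / [8];  Q = [1, 3] / [2]
  Insert 9 (step 4): P = [4, 7, 9] / [8];  Q = [1, 3, 4] / [2]
  Insert 2 (step 5): P = [2, 7, 9] / [4] / [8];  Q = [1, 3, 4] / [2] / [5]
  Insert 6 (step 6): P = [2, 6, 9] / [4, 7] / [8];  Q = [1, 3, 4] / [2, 6] / [5]
  Insert 1 (step 7): P = [1, 6, 9] / [2, 7] / [4] / [8];  Q = [1, 3, 4] / [2, 6] / [5] / [7]
  Insert 3 (step 8): P = [1, 3, 9] / [2, 6] / [4, 7] / [8];  Q = [1, 3, 4] / [2, 6] / [5, 8] / [7]
  Insert 5 (step 9): P = [1, 3, 5] / [2, 6, 9] / [4, 7] / [8];  Q = [1, 3, 4] / [2, 6, 9] / [5, 8] / [7]
Final shape: (3, 3, 2, 1).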